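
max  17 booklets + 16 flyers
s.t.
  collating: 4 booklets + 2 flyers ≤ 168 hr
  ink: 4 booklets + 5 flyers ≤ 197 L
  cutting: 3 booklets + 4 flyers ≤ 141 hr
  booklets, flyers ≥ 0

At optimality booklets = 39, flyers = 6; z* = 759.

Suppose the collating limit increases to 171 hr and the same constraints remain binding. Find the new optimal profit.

Check each constraint at x*: collating 168/168 (tight); ink 186/197 (slack 11); cutting 141/141 (tight).
By complementary slackness, y = 0 for the non-binding constraint.
From A_Bᵀ y = c: 4·y_collating + 3·y_cutting = 17; 2·y_collating + 4·y_cutting = 16.
Solving: y_collating = 2, y_cutting = 3.
Δz = y_collating·Δb = 2 × (3) = 6, so new z* = 759 + 6 = 765.

765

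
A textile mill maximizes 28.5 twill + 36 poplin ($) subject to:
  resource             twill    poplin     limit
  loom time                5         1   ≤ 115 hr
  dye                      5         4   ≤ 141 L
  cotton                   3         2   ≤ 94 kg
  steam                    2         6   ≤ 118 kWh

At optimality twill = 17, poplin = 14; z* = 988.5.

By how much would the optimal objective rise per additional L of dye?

At the optimum: loom time uses 99 of 115 (slack = 16); dye uses 141 of 141 (binding); cotton uses 79 of 94 (slack = 15); steam uses 118 of 118 (binding).
Since loom time, cotton are not tight, their duals are 0.
From A_Bᵀ y = c: 5·y_dye + 2·y_steam = 28.5; 4·y_dye + 6·y_steam = 36.
→ y_dye = 4.5 and y_steam = 3.
Shadow price of dye = 4.5.

4.5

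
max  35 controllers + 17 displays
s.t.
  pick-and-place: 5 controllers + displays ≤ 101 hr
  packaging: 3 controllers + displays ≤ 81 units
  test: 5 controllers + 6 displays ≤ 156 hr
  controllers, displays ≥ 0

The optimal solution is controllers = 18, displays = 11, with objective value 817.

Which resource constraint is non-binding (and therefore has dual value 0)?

pick-and-place: 101/101 (binding)
packaging: 65/81 (slack 16)
test: 156/156 (binding)
By complementary slackness, a constraint with positive slack has shadow price 0 → packaging.

packaging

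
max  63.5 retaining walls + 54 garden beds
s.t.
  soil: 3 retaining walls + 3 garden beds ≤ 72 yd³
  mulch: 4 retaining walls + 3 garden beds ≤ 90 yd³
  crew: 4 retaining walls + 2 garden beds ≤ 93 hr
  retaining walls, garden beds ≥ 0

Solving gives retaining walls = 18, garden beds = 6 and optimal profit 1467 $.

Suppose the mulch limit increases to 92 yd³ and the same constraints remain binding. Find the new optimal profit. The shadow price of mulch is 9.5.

Δb = 2, so new z* = 1467 + (9.5)·(2) = 1467 + 19 = 1486.

1486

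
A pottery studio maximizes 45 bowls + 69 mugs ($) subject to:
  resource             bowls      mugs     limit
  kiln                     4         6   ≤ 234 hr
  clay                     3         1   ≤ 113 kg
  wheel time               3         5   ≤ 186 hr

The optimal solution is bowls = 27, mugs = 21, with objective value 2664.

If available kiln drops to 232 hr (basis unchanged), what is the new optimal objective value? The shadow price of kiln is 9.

Δb = -2, so new z* = 2664 + (9)·(-2) = 2664 − 18 = 2646.

2646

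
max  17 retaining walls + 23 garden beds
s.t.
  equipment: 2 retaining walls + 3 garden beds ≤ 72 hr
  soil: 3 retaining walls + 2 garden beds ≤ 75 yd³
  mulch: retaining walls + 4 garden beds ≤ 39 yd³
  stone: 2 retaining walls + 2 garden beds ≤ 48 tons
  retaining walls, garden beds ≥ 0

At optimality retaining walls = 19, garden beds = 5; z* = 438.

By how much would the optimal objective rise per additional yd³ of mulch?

Binding: mulch and stone. Non-binding: equipment (19 unused), soil (8 unused).
Slack constraints have shadow price 0 (complementary slackness).
From A_Bᵀ y = c: 1·y_mulch + 2·y_stone = 17; 4·y_mulch + 2·y_stone = 23.
Solving: y_mulch = 2, y_stone = 7.5.
Shadow price of mulch = 2.

2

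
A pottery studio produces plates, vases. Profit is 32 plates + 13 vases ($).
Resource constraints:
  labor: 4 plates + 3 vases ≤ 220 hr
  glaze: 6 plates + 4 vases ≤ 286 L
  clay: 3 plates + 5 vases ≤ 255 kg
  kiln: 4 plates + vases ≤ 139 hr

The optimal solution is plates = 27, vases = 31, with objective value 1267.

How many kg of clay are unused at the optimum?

clay used = 3·27 + 5·31 = 236; slack = 255 − 236 = 19.

19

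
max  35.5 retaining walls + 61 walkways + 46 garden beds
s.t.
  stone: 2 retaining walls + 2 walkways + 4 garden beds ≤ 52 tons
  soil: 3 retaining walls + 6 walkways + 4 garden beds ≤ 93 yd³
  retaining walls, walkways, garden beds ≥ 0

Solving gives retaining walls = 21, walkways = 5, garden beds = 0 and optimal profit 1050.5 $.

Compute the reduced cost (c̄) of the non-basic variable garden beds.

Both stone and soil are binding at x*.
The binding rows give the dual system: 2·y_stone + 3·y_soil = 35.5 and 2·y_stone + 6·y_soil = 61.
→ y_stone = 5 and y_soil = 8.5.
Reduced cost of garden beds: c₃ − yᵀa₃ = 46 − (5·4 + 8.5·4) = 46 − 54 = -8.

-8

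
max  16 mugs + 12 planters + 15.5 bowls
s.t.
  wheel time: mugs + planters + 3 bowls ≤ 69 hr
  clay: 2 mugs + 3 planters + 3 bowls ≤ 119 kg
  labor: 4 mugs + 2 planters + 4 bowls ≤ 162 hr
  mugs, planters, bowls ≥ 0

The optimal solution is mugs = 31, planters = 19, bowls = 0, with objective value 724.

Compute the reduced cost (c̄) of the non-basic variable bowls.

-2.5

Binding: clay and labor. Non-binding: wheel time (19 unused).
Since wheel time is not tight, its dual is 0.
From A_Bᵀ y = c: 2·y_clay + 4·y_labor = 16; 3·y_clay + 2·y_labor = 12.
→ y_clay = 2 and y_labor = 3.
Reduced cost of bowls: c₃ − yᵀa₃ = 15.5 − (2·3 + 3·4) = 15.5 − 18 = -2.5.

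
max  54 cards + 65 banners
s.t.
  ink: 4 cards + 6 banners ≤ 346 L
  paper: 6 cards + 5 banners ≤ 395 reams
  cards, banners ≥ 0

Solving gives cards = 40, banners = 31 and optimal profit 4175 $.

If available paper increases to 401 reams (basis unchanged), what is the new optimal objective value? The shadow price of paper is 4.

4199

Δb = 6, so new z* = 4175 + (4)·(6) = 4175 + 24 = 4199.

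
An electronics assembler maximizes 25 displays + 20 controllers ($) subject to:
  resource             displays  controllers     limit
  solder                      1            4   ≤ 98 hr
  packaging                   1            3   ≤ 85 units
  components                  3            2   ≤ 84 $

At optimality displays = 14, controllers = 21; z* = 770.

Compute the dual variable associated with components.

8

Check each constraint at x*: solder 98/98 (tight); packaging 77/85 (slack 8); components 84/84 (tight).
Since packaging is not tight, its dual is 0.
Dual feasibility on the basic columns requires 1·y_solder + 3·y_components = 25, 4·y_solder + 2·y_components = 20.
This yields shadow prices y_solder = 1, y_components = 8.
Shadow price of components = 8.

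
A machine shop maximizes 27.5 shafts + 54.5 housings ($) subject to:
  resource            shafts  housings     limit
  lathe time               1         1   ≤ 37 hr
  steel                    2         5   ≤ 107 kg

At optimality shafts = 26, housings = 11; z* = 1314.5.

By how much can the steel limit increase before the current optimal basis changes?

Binding constraints: lathe time, steel. The basis is B = [[1,1],[2,5]] with det 3.
Per unit increase in steel, x* moves by d = (-0.3333, 0.3333).
The basis stays optimal until shafts reaches 0; allowable increase = 78 kg.

78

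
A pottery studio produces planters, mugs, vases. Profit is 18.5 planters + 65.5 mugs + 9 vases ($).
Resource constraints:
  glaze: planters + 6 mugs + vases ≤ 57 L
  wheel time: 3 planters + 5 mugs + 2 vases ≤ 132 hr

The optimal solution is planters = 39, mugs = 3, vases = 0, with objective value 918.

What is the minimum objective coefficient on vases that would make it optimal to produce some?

Both glaze and wheel time are binding at x*.
Dual feasibility on the basic columns requires 1·y_glaze + 3·y_wheel time = 18.5, 6·y_glaze + 5·y_wheel time = 65.5.
→ y_glaze = 8 and y_wheel time = 3.5.
vases enters the basis when its profit ≥ yᵀa₃ = 8·1 + 3.5·2 = 15.

15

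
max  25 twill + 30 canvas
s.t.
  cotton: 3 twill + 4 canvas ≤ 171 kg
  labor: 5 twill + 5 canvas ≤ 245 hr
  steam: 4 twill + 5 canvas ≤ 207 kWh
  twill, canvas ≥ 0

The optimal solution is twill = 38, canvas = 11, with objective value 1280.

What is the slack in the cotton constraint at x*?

cotton used = 3·38 + 4·11 = 158; slack = 171 − 158 = 13.

13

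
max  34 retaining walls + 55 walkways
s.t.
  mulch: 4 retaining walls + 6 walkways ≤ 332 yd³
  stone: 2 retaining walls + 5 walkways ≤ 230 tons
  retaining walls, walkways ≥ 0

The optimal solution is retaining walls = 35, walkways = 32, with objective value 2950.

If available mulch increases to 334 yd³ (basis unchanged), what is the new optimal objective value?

2965

At the optimum: mulch uses 332 of 332 (binding); stone uses 230 of 230 (binding).
Dual feasibility on the basic columns requires 4·y_mulch + 2·y_stone = 34, 6·y_mulch + 5·y_stone = 55.
Solving: y_mulch = 7.5, y_stone = 2.
Δz = y_mulch·Δb = 7.5 × (2) = 15, so new z* = 2950 + 15 = 2965.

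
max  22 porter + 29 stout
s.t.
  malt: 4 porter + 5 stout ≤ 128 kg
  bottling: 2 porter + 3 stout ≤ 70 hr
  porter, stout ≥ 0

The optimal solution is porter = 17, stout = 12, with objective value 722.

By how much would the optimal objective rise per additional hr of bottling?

Check each constraint at x*: malt 128/128 (tight); bottling 70/70 (tight).
From A_Bᵀ y = c: 4·y_malt + 2·y_bottling = 22; 5·y_malt + 3·y_bottling = 29.
Solving: y_malt = 4, y_bottling = 3.
Shadow price of bottling = 3.

3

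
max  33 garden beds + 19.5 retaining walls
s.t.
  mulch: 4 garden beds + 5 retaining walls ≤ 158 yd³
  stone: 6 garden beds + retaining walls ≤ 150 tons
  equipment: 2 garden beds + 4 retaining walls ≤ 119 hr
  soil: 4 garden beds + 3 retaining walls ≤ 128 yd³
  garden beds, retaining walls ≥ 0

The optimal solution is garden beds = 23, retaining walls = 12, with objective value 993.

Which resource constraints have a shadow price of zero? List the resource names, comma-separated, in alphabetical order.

mulch: 152/158 (slack 6)
stone: 150/150 (binding)
equipment: 94/119 (slack 25)
soil: 128/128 (binding)
By complementary slackness, a constraint with positive slack has shadow price 0 → equipment, mulch.

equipment, mulch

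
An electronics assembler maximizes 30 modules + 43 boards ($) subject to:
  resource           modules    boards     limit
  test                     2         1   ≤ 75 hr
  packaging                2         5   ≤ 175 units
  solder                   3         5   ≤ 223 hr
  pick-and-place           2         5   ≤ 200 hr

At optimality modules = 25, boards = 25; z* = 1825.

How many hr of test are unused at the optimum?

test used = 2·25 + 1·25 = 75; slack = 75 − 75 = 0.

0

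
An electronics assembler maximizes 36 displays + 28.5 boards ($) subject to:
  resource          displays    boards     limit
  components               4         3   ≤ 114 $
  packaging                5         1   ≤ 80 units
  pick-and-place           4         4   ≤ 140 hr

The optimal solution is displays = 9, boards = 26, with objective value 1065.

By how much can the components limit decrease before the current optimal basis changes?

Binding constraints: components, pick-and-place. The basis is B = [[4,3],[4,4]] with det 4.
Per unit decrease in components, x* moves by d = (-1, 1).
The basis stays optimal until displays reaches 0; allowable decrease = 9 $.

9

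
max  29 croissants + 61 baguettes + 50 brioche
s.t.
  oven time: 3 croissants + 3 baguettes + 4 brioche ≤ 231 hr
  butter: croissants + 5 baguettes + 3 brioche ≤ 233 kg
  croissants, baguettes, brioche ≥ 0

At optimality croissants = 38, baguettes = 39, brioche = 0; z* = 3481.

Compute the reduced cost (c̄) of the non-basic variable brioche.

Check each constraint at x*: oven time 231/231 (tight); butter 233/233 (tight).
From A_Bᵀ y = c: 3·y_oven time + 1·y_butter = 29; 3·y_oven time + 5·y_butter = 61.
Solving: y_oven time = 7, y_butter = 8.
Reduced cost of brioche: c₃ − yᵀa₃ = 50 − (7·4 + 8·3) = 50 − 52 = -2.

-2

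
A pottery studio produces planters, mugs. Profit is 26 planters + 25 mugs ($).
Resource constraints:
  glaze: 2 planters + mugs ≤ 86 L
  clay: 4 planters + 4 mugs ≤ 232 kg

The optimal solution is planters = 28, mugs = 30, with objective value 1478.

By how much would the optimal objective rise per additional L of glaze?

Both glaze and clay are binding at x*.
Dual feasibility on the basic columns requires 2·y_glaze + 4·y_clay = 26, 1·y_glaze + 4·y_clay = 25.
Solving: y_glaze = 1, y_clay = 6.
Shadow price of glaze = 1.

1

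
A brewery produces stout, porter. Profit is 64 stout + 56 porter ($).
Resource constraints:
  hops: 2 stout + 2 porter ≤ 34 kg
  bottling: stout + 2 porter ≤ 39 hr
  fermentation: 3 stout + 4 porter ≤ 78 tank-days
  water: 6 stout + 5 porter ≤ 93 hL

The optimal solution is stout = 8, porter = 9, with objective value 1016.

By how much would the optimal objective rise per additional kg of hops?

8

Check each constraint at x*: hops 34/34 (tight); bottling 26/39 (slack 13); fermentation 60/78 (slack 18); water 93/93 (tight).
Slack constraints have shadow price 0 (complementary slackness).
The binding rows give the dual system: 2·y_hops + 6·y_water = 64 and 2·y_hops + 5·y_water = 56.
→ y_hops = 8 and y_water = 8.
Shadow price of hops = 8.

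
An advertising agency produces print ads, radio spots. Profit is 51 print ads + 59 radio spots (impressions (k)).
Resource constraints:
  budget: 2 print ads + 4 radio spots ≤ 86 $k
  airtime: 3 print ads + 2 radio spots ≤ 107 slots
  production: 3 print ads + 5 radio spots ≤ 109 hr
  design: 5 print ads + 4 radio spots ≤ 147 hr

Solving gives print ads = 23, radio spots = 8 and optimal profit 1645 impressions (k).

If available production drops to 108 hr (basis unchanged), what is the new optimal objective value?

1638

Binding: production and design. Non-binding: budget (8 unused), airtime (22 unused).
Since budget, airtime are not tight, their duals are 0.
Dual feasibility on the basic columns requires 3·y_production + 5·y_design = 51, 5·y_production + 4·y_design = 59.
→ y_production = 7 and y_design = 6.
Δz = y_production·Δb = 7 × (-1) = -7, so new z* = 1645 − 7 = 1638.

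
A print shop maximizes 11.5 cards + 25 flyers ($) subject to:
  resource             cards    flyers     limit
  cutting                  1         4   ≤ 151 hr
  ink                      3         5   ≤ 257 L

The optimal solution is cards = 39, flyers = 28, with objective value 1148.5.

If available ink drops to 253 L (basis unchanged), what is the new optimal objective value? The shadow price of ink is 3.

1136.5

Δb = -4, so new z* = 1148.5 + (3)·(-4) = 1148.5 − 12 = 1136.5.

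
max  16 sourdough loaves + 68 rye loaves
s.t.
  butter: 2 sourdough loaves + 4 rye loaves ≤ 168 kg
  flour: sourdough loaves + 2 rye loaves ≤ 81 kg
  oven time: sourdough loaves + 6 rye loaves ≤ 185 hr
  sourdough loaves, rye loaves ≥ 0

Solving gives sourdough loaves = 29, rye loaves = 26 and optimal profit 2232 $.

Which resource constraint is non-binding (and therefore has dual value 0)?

butter: 162/168 (slack 6)
flour: 81/81 (binding)
oven time: 185/185 (binding)
By complementary slackness, a constraint with positive slack has shadow price 0 → butter.

butter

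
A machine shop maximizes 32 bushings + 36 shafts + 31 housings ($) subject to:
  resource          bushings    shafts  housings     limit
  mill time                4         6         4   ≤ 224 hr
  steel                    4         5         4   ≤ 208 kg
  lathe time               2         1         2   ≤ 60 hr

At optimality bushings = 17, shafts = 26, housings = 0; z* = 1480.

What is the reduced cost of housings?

Check each constraint at x*: mill time 224/224 (tight); steel 198/208 (slack 10); lathe time 60/60 (tight).
Since steel is not tight, its dual is 0.
The binding rows give the dual system: 4·y_mill time + 2·y_lathe time = 32 and 6·y_mill time + 1·y_lathe time = 36.
Solving: y_mill time = 5, y_lathe time = 6.
Reduced cost of housings: c₃ − yᵀa₃ = 31 − (5·4 + 6·2) = 31 − 32 = -1.

-1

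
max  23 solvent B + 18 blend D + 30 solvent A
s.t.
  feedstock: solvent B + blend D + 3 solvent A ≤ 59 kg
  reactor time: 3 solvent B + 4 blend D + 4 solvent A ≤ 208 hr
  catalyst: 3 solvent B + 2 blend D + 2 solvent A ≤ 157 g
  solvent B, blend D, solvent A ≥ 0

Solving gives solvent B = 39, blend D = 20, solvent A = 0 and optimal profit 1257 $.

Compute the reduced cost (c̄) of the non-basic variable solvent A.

Check each constraint at x*: feedstock 59/59 (tight); reactor time 197/208 (slack 11); catalyst 157/157 (tight).
Since reactor time is not tight, its dual is 0.
The binding rows give the dual system: 1·y_feedstock + 3·y_catalyst = 23 and 1·y_feedstock + 2·y_catalyst = 18.
This yields shadow prices y_feedstock = 8, y_catalyst = 5.
Reduced cost of solvent A: c₃ − yᵀa₃ = 30 − (8·3 + 5·2) = 30 − 34 = -4.

-4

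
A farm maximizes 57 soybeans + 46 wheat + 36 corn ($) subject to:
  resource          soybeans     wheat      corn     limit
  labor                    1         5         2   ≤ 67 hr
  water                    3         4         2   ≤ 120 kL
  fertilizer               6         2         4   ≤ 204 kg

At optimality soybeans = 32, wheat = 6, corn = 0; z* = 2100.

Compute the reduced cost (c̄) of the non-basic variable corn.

At the optimum: labor uses 62 of 67 (slack = 5); water uses 120 of 120 (binding); fertilizer uses 204 of 204 (binding).
By complementary slackness, y = 0 for the non-binding constraint.
The binding rows give the dual system: 3·y_water + 6·y_fertilizer = 57 and 4·y_water + 2·y_fertilizer = 46.
→ y_water = 9 and y_fertilizer = 5.
Reduced cost of corn: c₃ − yᵀa₃ = 36 − (9·2 + 5·4) = 36 − 38 = -2.

-2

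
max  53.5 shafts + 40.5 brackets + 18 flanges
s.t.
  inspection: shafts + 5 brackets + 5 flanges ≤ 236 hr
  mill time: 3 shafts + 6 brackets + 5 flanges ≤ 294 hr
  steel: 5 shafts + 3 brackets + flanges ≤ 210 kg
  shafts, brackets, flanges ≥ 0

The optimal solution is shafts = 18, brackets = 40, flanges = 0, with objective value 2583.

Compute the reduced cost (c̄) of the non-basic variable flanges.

-1.5

Check each constraint at x*: inspection 218/236 (slack 18); mill time 294/294 (tight); steel 210/210 (tight).
Since inspection is not tight, its dual is 0.
The binding rows give the dual system: 3·y_mill time + 5·y_steel = 53.5 and 6·y_mill time + 3·y_steel = 40.5.
→ y_mill time = 2 and y_steel = 9.5.
Reduced cost of flanges: c₃ − yᵀa₃ = 18 − (2·5 + 9.5·1) = 18 − 19.5 = -1.5.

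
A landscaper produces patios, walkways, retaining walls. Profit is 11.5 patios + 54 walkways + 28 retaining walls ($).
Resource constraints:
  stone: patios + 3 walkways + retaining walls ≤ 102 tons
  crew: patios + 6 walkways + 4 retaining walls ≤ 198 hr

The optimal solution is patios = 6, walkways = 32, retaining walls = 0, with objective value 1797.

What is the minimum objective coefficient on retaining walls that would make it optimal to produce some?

Check each constraint at x*: stone 102/102 (tight); crew 198/198 (tight).
From A_Bᵀ y = c: 1·y_stone + 1·y_crew = 11.5; 3·y_stone + 6·y_crew = 54.
This yields shadow prices y_stone = 5, y_crew = 6.5.
retaining walls enters the basis when its profit ≥ yᵀa₃ = 5·1 + 6.5·4 = 31.

31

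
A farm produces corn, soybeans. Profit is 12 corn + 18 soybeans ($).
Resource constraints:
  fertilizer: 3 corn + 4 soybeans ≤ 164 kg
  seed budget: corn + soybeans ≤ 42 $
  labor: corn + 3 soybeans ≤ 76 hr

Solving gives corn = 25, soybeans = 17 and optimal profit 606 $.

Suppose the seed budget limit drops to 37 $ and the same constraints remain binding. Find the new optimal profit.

Binding: seed budget and labor. Non-binding: fertilizer (21 unused).
Slack constraints have shadow price 0 (complementary slackness).
The binding rows give the dual system: 1·y_seed budget + 1·y_labor = 12 and 1·y_seed budget + 3·y_labor = 18.
Solving: y_seed budget = 9, y_labor = 3.
Δz = y_seed budget·Δb = 9 × (-5) = -45, so new z* = 606 − 45 = 561.

561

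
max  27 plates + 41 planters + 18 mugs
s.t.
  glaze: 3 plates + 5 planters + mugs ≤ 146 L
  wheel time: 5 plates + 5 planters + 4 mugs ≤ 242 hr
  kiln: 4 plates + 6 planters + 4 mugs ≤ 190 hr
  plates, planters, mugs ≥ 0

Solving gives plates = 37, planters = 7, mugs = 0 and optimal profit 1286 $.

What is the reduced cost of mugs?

-7

At the optimum: glaze uses 146 of 146 (binding); wheel time uses 220 of 242 (slack = 22); kiln uses 190 of 190 (binding).
By complementary slackness, y = 0 for the non-binding constraint.
The binding rows give the dual system: 3·y_glaze + 4·y_kiln = 27 and 5·y_glaze + 6·y_kiln = 41.
This yields shadow prices y_glaze = 1, y_kiln = 6.
Reduced cost of mugs: c₃ − yᵀa₃ = 18 − (1·1 + 6·4) = 18 − 25 = -7.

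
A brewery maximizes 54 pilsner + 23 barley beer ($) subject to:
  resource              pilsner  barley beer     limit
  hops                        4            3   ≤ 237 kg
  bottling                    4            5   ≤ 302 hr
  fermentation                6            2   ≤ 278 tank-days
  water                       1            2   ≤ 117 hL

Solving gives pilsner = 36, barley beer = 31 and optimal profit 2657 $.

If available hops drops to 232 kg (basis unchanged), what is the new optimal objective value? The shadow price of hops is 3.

2642

Δb = -5, so new z* = 2657 + (3)·(-5) = 2657 − 15 = 2642.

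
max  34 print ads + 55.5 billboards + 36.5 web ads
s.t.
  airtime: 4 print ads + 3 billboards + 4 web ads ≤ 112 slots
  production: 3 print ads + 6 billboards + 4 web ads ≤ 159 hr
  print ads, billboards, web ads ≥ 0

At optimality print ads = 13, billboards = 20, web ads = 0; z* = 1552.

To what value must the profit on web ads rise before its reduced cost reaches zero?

Check each constraint at x*: airtime 112/112 (tight); production 159/159 (tight).
Dual feasibility on the basic columns requires 4·y_airtime + 3·y_production = 34, 3·y_airtime + 6·y_production = 55.5.
This yields shadow prices y_airtime = 2.5, y_production = 8.
web ads enters the basis when its profit ≥ yᵀa₃ = 2.5·4 + 8·4 = 42.

42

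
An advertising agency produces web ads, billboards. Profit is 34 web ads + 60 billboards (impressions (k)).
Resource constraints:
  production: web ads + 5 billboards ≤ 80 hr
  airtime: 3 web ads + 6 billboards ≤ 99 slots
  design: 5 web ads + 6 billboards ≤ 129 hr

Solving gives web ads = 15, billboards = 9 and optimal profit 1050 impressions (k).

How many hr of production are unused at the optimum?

20

production used = 1·15 + 5·9 = 60; slack = 80 − 60 = 20.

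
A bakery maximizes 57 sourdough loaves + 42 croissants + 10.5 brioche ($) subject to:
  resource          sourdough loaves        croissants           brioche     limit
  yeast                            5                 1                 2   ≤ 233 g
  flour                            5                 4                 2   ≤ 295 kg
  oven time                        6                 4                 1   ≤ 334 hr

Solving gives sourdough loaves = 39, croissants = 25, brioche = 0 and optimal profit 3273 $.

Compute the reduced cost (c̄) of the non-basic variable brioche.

-6

Check each constraint at x*: yeast 220/233 (slack 13); flour 295/295 (tight); oven time 334/334 (tight).
Slack constraints have shadow price 0 (complementary slackness).
From A_Bᵀ y = c: 5·y_flour + 6·y_oven time = 57; 4·y_flour + 4·y_oven time = 42.
Solving: y_flour = 6, y_oven time = 4.5.
Reduced cost of brioche: c₃ − yᵀa₃ = 10.5 − (6·2 + 4.5·1) = 10.5 − 16.5 = -6.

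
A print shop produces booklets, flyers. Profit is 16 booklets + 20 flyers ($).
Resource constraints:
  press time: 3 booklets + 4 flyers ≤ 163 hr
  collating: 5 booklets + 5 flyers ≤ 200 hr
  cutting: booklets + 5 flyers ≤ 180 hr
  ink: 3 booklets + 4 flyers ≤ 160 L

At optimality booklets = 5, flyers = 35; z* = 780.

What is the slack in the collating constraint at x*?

0

collating used = 5·5 + 5·35 = 200; slack = 200 − 200 = 0.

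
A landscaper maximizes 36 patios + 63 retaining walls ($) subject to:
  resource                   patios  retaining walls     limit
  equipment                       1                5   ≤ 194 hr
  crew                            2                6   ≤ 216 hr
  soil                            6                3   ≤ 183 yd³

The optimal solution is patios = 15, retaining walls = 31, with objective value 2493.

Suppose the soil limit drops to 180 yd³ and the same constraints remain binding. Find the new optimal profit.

2484

At the optimum: equipment uses 170 of 194 (slack = 24); crew uses 216 of 216 (binding); soil uses 183 of 183 (binding).
By complementary slackness, y = 0 for the non-binding constraint.
The binding rows give the dual system: 2·y_crew + 6·y_soil = 36 and 6·y_crew + 3·y_soil = 63.
This yields shadow prices y_crew = 9, y_soil = 3.
Δz = y_soil·Δb = 3 × (-3) = -9, so new z* = 2493 − 9 = 2484.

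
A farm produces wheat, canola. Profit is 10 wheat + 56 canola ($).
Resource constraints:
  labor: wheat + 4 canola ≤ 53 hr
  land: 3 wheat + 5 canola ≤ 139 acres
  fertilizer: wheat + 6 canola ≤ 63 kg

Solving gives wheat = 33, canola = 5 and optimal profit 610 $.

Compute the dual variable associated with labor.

2

Binding: labor and fertilizer. Non-binding: land (15 unused).
Slack constraints have shadow price 0 (complementary slackness).
The binding rows give the dual system: 1·y_labor + 1·y_fertilizer = 10 and 4·y_labor + 6·y_fertilizer = 56.
→ y_labor = 2 and y_fertilizer = 8.
Shadow price of labor = 2.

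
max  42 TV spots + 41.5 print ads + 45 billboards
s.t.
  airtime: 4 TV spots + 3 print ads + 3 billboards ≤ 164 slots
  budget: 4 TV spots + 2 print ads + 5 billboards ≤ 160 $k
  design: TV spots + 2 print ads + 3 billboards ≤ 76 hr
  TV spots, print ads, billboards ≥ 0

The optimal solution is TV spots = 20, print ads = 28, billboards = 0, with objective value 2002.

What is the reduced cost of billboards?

-4.5

At the optimum: airtime uses 164 of 164 (binding); budget uses 136 of 160 (slack = 24); design uses 76 of 76 (binding).
Slack constraints have shadow price 0 (complementary slackness).
From A_Bᵀ y = c: 4·y_airtime + 1·y_design = 42; 3·y_airtime + 2·y_design = 41.5.
→ y_airtime = 8.5 and y_design = 8.
Reduced cost of billboards: c₃ − yᵀa₃ = 45 − (8.5·3 + 8·3) = 45 − 49.5 = -4.5.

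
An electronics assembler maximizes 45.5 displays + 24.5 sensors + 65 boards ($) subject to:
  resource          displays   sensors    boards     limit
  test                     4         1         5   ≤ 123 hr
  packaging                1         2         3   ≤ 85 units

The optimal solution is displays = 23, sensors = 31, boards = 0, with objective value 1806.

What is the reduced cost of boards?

-5

At the optimum: test uses 123 of 123 (binding); packaging uses 85 of 85 (binding).
From A_Bᵀ y = c: 4·y_test + 1·y_packaging = 45.5; 1·y_test + 2·y_packaging = 24.5.
→ y_test = 9.5 and y_packaging = 7.5.
Reduced cost of boards: c₃ − yᵀa₃ = 65 − (9.5·5 + 7.5·3) = 65 − 70 = -5.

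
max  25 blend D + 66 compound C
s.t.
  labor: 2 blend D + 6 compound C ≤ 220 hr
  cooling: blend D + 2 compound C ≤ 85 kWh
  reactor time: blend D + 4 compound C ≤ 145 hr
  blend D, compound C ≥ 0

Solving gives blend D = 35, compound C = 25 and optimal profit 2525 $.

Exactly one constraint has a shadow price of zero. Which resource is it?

labor: 220/220 (binding)
cooling: 85/85 (binding)
reactor time: 135/145 (slack 10)
By complementary slackness, a constraint with positive slack has shadow price 0 → reactor time.

reactor time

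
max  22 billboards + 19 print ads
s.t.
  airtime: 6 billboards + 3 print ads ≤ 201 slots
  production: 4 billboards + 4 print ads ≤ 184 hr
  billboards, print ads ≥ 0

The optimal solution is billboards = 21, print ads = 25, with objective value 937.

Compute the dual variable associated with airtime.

Both airtime and production are binding at x*.
Dual feasibility on the basic columns requires 6·y_airtime + 4·y_production = 22, 3·y_airtime + 4·y_production = 19.
Solving: y_airtime = 1, y_production = 4.
Shadow price of airtime = 1.

1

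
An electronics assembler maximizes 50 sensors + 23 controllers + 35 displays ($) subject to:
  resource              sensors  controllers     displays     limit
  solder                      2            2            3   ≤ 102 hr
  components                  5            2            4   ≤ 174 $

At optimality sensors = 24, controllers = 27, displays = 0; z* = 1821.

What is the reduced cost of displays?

Both solder and components are binding at x*.
From A_Bᵀ y = c: 2·y_solder + 5·y_components = 50; 2·y_solder + 2·y_components = 23.
Solving: y_solder = 2.5, y_components = 9.
Reduced cost of displays: c₃ − yᵀa₃ = 35 − (2.5·3 + 9·4) = 35 − 43.5 = -8.5.

-8.5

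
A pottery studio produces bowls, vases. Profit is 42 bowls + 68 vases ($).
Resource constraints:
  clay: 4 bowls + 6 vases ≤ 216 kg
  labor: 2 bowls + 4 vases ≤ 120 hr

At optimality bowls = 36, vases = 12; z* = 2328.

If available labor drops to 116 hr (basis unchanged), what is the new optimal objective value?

Check each constraint at x*: clay 216/216 (tight); labor 120/120 (tight).
The binding rows give the dual system: 4·y_clay + 2·y_labor = 42 and 6·y_clay + 4·y_labor = 68.
Solving: y_clay = 8, y_labor = 5.
Δz = y_labor·Δb = 5 × (-4) = -20, so new z* = 2328 − 20 = 2308.

2308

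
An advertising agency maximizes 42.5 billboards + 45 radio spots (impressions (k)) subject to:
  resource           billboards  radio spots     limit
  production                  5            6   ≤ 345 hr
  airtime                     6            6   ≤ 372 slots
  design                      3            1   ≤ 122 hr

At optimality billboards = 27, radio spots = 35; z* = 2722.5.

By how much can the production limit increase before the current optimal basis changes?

27

Binding constraints: production, airtime. The basis is B = [[5,6],[6,6]] with det -6.
Per unit increase in production, x* moves by d = (-1, 1).
The basis stays optimal until billboards reaches 0; allowable increase = 27 hr.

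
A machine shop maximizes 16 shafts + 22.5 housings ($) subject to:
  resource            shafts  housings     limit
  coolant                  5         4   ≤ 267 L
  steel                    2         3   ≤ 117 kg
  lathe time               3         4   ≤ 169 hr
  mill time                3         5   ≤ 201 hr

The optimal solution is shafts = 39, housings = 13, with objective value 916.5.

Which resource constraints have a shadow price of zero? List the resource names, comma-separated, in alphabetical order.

coolant, mill time

coolant: 247/267 (slack 20)
steel: 117/117 (binding)
lathe time: 169/169 (binding)
mill time: 182/201 (slack 19)
By complementary slackness, a constraint with positive slack has shadow price 0 → coolant, mill time.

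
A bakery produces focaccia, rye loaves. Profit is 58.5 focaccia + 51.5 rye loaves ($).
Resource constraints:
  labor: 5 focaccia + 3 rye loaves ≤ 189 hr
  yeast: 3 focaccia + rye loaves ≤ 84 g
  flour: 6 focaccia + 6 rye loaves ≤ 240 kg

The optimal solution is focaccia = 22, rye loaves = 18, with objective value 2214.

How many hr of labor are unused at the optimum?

labor used = 5·22 + 3·18 = 164; slack = 189 − 164 = 25.

25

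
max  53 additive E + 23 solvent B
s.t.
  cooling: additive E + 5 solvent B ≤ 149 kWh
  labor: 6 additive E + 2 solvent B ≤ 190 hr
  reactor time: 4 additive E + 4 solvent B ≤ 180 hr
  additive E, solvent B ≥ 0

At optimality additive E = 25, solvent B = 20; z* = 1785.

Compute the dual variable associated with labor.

Check each constraint at x*: cooling 125/149 (slack 24); labor 190/190 (tight); reactor time 180/180 (tight).
Slack constraints have shadow price 0 (complementary slackness).
From A_Bᵀ y = c: 6·y_labor + 4·y_reactor time = 53; 2·y_labor + 4·y_reactor time = 23.
→ y_labor = 7.5 and y_reactor time = 2.
Shadow price of labor = 7.5.

7.5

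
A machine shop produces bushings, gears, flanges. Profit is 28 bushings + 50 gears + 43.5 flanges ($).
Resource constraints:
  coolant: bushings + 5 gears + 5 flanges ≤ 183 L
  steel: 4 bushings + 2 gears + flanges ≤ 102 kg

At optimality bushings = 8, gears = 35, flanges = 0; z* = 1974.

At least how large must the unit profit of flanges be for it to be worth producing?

Both coolant and steel are binding at x*.
Dual feasibility on the basic columns requires 1·y_coolant + 4·y_steel = 28, 5·y_coolant + 2·y_steel = 50.
Solving: y_coolant = 8, y_steel = 5.
flanges enters the basis when its profit ≥ yᵀa₃ = 8·5 + 5·1 = 45.

45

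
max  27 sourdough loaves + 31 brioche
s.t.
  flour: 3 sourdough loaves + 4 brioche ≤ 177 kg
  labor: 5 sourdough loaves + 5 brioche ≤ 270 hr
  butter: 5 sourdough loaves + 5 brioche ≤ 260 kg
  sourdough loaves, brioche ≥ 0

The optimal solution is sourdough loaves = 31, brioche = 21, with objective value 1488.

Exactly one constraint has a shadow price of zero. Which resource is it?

labor

flour: 177/177 (binding)
labor: 260/270 (slack 10)
butter: 260/260 (binding)
By complementary slackness, a constraint with positive slack has shadow price 0 → labor.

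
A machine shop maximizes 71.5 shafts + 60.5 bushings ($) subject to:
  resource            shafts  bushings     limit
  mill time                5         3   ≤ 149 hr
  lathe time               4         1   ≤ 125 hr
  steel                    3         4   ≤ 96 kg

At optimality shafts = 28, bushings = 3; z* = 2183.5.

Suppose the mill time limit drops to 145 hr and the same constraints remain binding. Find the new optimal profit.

Check each constraint at x*: mill time 149/149 (tight); lathe time 115/125 (slack 10); steel 96/96 (tight).
Since lathe time is not tight, its dual is 0.
From A_Bᵀ y = c: 5·y_mill time + 3·y_steel = 71.5; 3·y_mill time + 4·y_steel = 60.5.
→ y_mill time = 9.5 and y_steel = 8.
Δz = y_mill time·Δb = 9.5 × (-4) = -38, so new z* = 2183.5 − 38 = 2145.5.

2145.5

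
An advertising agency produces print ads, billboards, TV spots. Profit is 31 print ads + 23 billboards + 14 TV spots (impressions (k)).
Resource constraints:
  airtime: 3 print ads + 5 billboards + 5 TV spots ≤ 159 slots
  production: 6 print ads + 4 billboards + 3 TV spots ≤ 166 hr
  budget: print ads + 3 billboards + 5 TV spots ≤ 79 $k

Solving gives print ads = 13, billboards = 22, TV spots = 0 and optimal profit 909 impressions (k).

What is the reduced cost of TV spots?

-6

Binding: production and budget. Non-binding: airtime (10 unused).
Slack constraints have shadow price 0 (complementary slackness).
Dual feasibility on the basic columns requires 6·y_production + 1·y_budget = 31, 4·y_production + 3·y_budget = 23.
Solving: y_production = 5, y_budget = 1.
Reduced cost of TV spots: c₃ − yᵀa₃ = 14 − (5·3 + 1·5) = 14 − 20 = -6.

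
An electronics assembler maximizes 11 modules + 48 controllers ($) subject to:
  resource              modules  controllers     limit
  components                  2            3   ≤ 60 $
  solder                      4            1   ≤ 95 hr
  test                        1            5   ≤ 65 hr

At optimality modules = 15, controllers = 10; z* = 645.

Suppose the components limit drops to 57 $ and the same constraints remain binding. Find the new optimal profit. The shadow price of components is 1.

Δb = -3, so new z* = 645 + (1)·(-3) = 645 − 3 = 642.

642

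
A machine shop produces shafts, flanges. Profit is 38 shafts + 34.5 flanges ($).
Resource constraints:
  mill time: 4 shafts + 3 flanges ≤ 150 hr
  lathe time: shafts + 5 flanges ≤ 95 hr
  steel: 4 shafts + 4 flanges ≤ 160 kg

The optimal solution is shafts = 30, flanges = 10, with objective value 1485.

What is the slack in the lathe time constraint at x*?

lathe time used = 1·30 + 5·10 = 80; slack = 95 − 80 = 15.

15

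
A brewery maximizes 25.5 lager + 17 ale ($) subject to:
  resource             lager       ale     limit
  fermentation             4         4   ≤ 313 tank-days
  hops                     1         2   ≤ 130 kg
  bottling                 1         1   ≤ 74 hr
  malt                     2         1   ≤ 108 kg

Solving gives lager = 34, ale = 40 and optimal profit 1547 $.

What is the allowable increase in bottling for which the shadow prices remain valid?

4.25

Binding constraints: bottling, malt. The basis is B = [[1,1],[2,1]] with det -1.
Per unit increase in bottling, x* moves by d = (-1, 2).
The basis stays optimal until fermentation becomes binding; allowable increase = 4.25 hr.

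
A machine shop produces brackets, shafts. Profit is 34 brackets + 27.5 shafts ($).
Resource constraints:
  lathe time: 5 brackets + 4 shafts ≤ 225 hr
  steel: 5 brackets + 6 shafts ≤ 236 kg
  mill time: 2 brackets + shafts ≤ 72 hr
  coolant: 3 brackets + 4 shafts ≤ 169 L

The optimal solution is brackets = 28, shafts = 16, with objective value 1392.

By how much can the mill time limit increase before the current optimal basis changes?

14.7

Binding constraints: steel, mill time. The basis is B = [[5,6],[2,1]] with det -7.
Per unit increase in mill time, x* moves by d = (0.8571, -0.7143).
The basis stays optimal until lathe time becomes binding; allowable increase = 14.7 hr.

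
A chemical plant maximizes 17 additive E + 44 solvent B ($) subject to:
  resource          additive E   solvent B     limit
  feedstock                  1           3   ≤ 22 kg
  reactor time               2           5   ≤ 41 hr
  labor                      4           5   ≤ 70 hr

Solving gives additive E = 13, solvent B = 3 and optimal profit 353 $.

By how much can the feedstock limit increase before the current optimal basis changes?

Binding constraints: feedstock, reactor time. The basis is B = [[1,3],[2,5]] with det -1.
Per unit increase in feedstock, x* moves by d = (-5, 2).
The basis stays optimal until additive E reaches 0; allowable increase = 2.6 kg.

2.6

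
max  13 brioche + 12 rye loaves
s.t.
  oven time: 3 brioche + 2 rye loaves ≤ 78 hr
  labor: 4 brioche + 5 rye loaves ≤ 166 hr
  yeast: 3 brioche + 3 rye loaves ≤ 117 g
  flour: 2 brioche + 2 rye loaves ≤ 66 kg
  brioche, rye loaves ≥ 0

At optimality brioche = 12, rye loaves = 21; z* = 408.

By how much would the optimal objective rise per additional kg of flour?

Binding: oven time and flour. Non-binding: labor (13 unused), yeast (18 unused).
Slack constraints have shadow price 0 (complementary slackness).
From A_Bᵀ y = c: 3·y_oven time + 2·y_flour = 13; 2·y_oven time + 2·y_flour = 12.
→ y_oven time = 1 and y_flour = 5.
Shadow price of flour = 5.

5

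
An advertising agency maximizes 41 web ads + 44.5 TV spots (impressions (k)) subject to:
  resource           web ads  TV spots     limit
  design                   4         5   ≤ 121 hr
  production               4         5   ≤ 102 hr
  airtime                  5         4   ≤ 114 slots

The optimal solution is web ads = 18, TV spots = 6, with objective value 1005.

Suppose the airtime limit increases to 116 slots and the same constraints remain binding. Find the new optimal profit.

Binding: production and airtime. Non-binding: design (19 unused).
Since design is not tight, its dual is 0.
The binding rows give the dual system: 4·y_production + 5·y_airtime = 41 and 5·y_production + 4·y_airtime = 44.5.
→ y_production = 6.5 and y_airtime = 3.
Δz = y_airtime·Δb = 3 × (2) = 6, so new z* = 1005 + 6 = 1011.

1011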